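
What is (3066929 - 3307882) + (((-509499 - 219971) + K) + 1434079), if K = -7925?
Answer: 455731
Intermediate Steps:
(3066929 - 3307882) + (((-509499 - 219971) + K) + 1434079) = (3066929 - 3307882) + (((-509499 - 219971) - 7925) + 1434079) = -240953 + ((-729470 - 7925) + 1434079) = -240953 + (-737395 + 1434079) = -240953 + 696684 = 455731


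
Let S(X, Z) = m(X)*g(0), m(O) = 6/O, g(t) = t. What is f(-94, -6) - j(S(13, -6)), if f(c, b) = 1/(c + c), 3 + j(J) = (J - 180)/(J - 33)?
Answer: -5087/2068 ≈ -2.4599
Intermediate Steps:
S(X, Z) = 0 (S(X, Z) = (6/X)*0 = 0)
j(J) = -3 + (-180 + J)/(-33 + J) (j(J) = -3 + (J - 180)/(J - 33) = -3 + (-180 + J)/(-33 + J))
f(c, b) = 1/(2*c)
f(-94, -6) - j(S(13, -6)) = (1/2)/(-94) - (-81 - 2*0)/(-33 + 0) = (1/2)*(-1/94) - (-81 + 0)/(-33) = -1/188 - (-1)*(-81)/33 = -1/188 - 1*27/11 = -1/188 - 27/11 = -5087/2068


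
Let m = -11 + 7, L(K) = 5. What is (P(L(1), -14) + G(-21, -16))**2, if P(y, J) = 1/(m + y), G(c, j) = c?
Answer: 400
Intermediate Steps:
m = -4
P(y, J) = 1/(-4 + y)
(P(L(1), -14) + G(-21, -16))**2 = (1/(-4 + 5) - 21)**2 = (1/1 - 21)**2 = (1 - 21)**2 = (-20)**2 = 400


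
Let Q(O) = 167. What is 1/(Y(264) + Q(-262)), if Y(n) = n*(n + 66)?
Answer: 1/87287 ≈ 1.1456e-5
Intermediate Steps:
Y(n) = n*(66 + n)
1/(Y(264) + Q(-262)) = 1/(264*(66 + 264) + 167) = 1/(264*330 + 167) = 1/(87120 + 167) = 1/87287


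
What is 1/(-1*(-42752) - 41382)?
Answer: 1/1370 ≈ 0.00072993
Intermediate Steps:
1/(-1*(-42752) - 41382) = 1/(42752 - 41382) = 1/1370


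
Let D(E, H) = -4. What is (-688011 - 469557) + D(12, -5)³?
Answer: -1157632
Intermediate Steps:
(-688011 - 469557) + D(12, -5)³ = (-688011 - 469557) + (-4)³ = -1157568 - 64 = -1157632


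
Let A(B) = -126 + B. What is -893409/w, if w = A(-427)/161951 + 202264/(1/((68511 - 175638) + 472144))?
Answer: -144688480959/11956809694929535 ≈ -1.2101e-5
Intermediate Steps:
w = 11956809694929535/161951 (w = (-126 - 427)/161951 + 202264/(1/((68511 - 175638) + 472144)) = -553*1/161951 + 202264/(1/(-107127 + 472144)) = -553/161951 + 202264/(1/365017) = -553/161951 + 202264*365017 = -553/161951 + 73829798488 = 11956809694929535/161951 ≈ 7.3830e+10)
-893409/w = -893409/11956809694929535/161951 = -893409*161951/11956809694929535 = -144688480959/11956809694929535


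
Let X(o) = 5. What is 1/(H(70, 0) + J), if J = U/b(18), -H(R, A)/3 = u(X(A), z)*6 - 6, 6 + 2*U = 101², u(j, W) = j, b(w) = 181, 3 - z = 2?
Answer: -362/15869 ≈ -0.022812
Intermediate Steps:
z = 1 (z = 3 - 1*2 = 3 - 2 = 1)
U = 10195/2 (U = -3 + (½)*101² = -3 + (½)*10201 = -3 + 10201/2 = 10195/2 ≈ 5097.5)
H(R, A) = -72 (H(R, A) = -3*(5*6 - 6) = -3*(30 - 6) = -3*24 = -72)
J = 10195/362 (J = (10195/2)/181 = (10195/2)*(1/181) = 10195/362 ≈ 28.163)
1/(H(70, 0) + J) = 1/(-72 + 10195/362) = 1/(-15869/362) = -362/15869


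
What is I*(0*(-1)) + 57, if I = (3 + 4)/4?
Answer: 57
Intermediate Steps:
I = 7/4 (I = 7*(¼) = 7/4 ≈ 1.7500)
I*(0*(-1)) + 57 = 7*(0*(-1))/4 + 57 = (7/4)*0 + 57 = 0 + 57 = 57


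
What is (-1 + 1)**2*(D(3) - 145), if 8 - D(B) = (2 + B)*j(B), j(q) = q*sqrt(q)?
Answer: 0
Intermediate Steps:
j(q) = q**(3/2)
D(B) = 8 - B**(3/2)*(2 + B) (D(B) = 8 - (2 + B)*B**(3/2) = 8 - B**(3/2)*(2 + B))
(-1 + 1)**2*(D(3) - 145) = (-1 + 1)**2*((8 - 3**(5/2) - 6*sqrt(3)) - 145) = 0**2*((8 - 9*sqrt(3) - 6*sqrt(3)) - 145) = 0*((8 - 9*sqrt(3) - 6*sqrt(3)) - 145) = 0*((8 - 15*sqrt(3)) - 145) = 0*(-137 - 15*sqrt(3)) = 0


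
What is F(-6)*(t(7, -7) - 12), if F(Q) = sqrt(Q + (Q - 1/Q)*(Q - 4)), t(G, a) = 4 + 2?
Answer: -2*sqrt(471) ≈ -43.405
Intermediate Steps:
t(G, a) = 6
F(Q) = sqrt(Q + (-4 + Q)*(Q - 1/Q)) (F(Q) = sqrt(Q + (Q - 1/Q)*(-4 + Q)) = sqrt(Q + (-4 + Q)*(Q - 1/Q)))
F(-6)*(t(7, -7) - 12) = sqrt(-1 + (-6)**2 - 3*(-6) + 4/(-6))*(6 - 12) = sqrt(-1 + 36 + 18 + 4*(-1/6))*(-6) = sqrt(-1 + 36 + 18 - 2/3)*(-6) = sqrt(157/3)*(-6) = (sqrt(471)/3)*(-6) = -2*sqrt(471)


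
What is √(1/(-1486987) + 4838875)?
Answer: 2*√2674845828776508222/1486987 ≈ 2199.7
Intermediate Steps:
√(1/(-1486987) + 4838875) = √(-1/1486987 + 4838875) = √(7195344219624/1486987) = 2*√2674845828776508222/1486987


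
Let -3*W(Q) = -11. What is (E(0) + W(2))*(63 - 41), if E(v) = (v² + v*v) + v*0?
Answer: 242/3 ≈ 80.667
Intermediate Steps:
W(Q) = 11/3 (W(Q) = -⅓*(-11) = 11/3)
E(v) = 2*v² (E(v) = (v² + v²) + 0 = 2*v² + 0 = 2*v²)
(E(0) + W(2))*(63 - 41) = (2*0² + 11/3)*(63 - 41) = (2*0 + 11/3)*22 = (0 + 11/3)*22 = (11/3)*22 = 242/3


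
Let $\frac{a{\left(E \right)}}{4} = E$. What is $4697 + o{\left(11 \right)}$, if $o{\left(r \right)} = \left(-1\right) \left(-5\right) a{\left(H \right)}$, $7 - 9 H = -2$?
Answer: $4717$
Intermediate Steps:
$H = 1$ ($H = \frac{7}{9} - - \frac{2}{9} = \frac{7}{9} + \frac{2}{9} = 1$)
$a{\left(E \right)} = 4 E$
$o{\left(r \right)} = 20$ ($o{\left(r \right)} = \left(-1\right) \left(-5\right) 4 \cdot 1 = 5 \cdot 4 = 20$)
$4697 + o{\left(11 \right)} = 4697 + 20 = 4717$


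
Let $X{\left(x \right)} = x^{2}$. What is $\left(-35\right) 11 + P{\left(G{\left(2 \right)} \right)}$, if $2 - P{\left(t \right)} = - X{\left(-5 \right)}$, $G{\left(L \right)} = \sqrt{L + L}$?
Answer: $-358$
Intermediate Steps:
$G{\left(L \right)} = \sqrt{2} \sqrt{L}$ ($G{\left(L \right)} = \sqrt{2 L} = \sqrt{2} \sqrt{L}$)
$P{\left(t \right)} = 27$ ($P{\left(t \right)} = 2 - - \left(-5\right)^{2} = 2 - \left(-1\right) 25 = 2 - -25 = 2 + 25 = 27$)
$\left(-35\right) 11 + P{\left(G{\left(2 \right)} \right)} = \left(-35\right) 11 + 27 = -385 + 27 = -358$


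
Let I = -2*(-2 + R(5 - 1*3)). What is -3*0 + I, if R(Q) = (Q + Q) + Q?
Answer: -8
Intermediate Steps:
R(Q) = 3*Q (R(Q) = 2*Q + Q = 3*Q)
I = -8 (I = -2*(-2 + 3*(5 - 1*3)) = -2*(-2 + 3*(5 - 3)) = -2*(-2 + 3*2) = -2*(-2 + 6) = -2*4 = -8)
-3*0 + I = -3*0 - 8 = 0 - 8 = -8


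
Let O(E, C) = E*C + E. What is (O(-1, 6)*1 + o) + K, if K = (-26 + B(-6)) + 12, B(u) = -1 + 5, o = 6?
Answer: -11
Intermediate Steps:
B(u) = 4
O(E, C) = E + C*E (O(E, C) = C*E + E = E + C*E)
K = -10 (K = (-26 + 4) + 12 = -22 + 12 = -10)
(O(-1, 6)*1 + o) + K = (-(1 + 6)*1 + 6) - 10 = (-1*7*1 + 6) - 10 = (-7*1 + 6) - 10 = (-7 + 6) - 10 = -1 - 10 = -11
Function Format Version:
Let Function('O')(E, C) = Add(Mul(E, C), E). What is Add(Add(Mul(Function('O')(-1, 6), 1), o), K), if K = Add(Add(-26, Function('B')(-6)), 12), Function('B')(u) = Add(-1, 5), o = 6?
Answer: -11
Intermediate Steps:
Function('B')(u) = 4
Function('O')(E, C) = Add(E, Mul(C, E)) (Function('O')(E, C) = Add(Mul(C, E), E) = Add(E, Mul(C, E)))
K = -10 (K = Add(Add(-26, 4), 12) = Add(-22, 12) = -10)
Add(Add(Mul(Function('O')(-1, 6), 1), o), K) = Add(Add(Mul(Mul(-1, Add(1, 6)), 1), 6), -10) = Add(Add(Mul(Mul(-1, 7), 1), 6), -10) = Add(Add(Mul(-7, 1), 6), -10) = Add(Add(-7, 6), -10) = Add(-1, -10) = -11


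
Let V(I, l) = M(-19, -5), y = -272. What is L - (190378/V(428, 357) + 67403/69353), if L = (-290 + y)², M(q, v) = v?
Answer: 122726593079/346765 ≈ 3.5392e+5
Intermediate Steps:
V(I, l) = -5
L = 315844 (L = (-290 - 272)² = (-562)² = 315844)
L - (190378/V(428, 357) + 67403/69353) = 315844 - (190378/(-5) + 67403/69353) = 315844 - (190378*(-⅕) + 67403*(1/69353)) = 315844 - (-190378/5 + 67403/69353) = 315844 - 1*(-13202948419/346765) = 315844 + 13202948419/346765 = 122726593079/346765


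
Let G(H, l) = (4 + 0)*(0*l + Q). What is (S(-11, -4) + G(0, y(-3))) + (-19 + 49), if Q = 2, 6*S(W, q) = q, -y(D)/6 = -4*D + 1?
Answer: 112/3 ≈ 37.333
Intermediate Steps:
y(D) = -6 + 24*D (y(D) = -6*(-4*D + 1) = -6*(1 - 4*D) = -6 + 24*D)
S(W, q) = q/6
G(H, l) = 8 (G(H, l) = (4 + 0)*(0*l + 2) = 4*(0 + 2) = 4*2 = 8)
(S(-11, -4) + G(0, y(-3))) + (-19 + 49) = ((1/6)*(-4) + 8) + (-19 + 49) = (-2/3 + 8) + 30 = 22/3 + 30 = 112/3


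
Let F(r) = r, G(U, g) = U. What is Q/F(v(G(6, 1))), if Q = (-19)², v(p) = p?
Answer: 361/6 ≈ 60.167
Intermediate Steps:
Q = 361
Q/F(v(G(6, 1))) = 361/6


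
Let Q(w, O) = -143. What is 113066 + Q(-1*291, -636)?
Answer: 112923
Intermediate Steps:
113066 + Q(-1*291, -636) = 113066 - 143 = 112923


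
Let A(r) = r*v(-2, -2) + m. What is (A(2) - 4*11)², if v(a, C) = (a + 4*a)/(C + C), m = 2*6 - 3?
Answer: 900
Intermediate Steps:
m = 9 (m = 12 - 3 = 9)
v(a, C) = 5*a/(2*C) (v(a, C) = (5*a)/((2*C)) = (5*a)*(1/(2*C)) = 5*a/(2*C))
A(r) = 9 + 5*r/2 (A(r) = r*((5/2)*(-2)/(-2)) + 9 = r*((5/2)*(-2)*(-½)) + 9 = r*(5/2) + 9 = 5*r/2 + 9 = 9 + 5*r/2)
(A(2) - 4*11)² = ((9 + (5/2)*2) - 4*11)² = ((9 + 5) - 44)² = (14 - 44)² = (-30)² = 900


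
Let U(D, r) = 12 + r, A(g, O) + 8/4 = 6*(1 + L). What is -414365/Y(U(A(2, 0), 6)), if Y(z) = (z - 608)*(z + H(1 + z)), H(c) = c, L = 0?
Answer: 82873/4366 ≈ 18.981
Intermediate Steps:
A(g, O) = 4 (A(g, O) = -2 + 6*(1 + 0) = -2 + 6*1 = -2 + 6 = 4)
Y(z) = (1 + 2*z)*(-608 + z) (Y(z) = (z - 608)*(z + (1 + z)) = (-608 + z)*(1 + 2*z) = (1 + 2*z)*(-608 + z))
-414365/Y(U(A(2, 0), 6)) = -414365/(-608 - 1215*(12 + 6) + 2*(12 + 6)²) = -414365/(-608 - 1215*18 + 2*18²) = -414365/(-608 - 21870 + 2*324) = -414365/(-608 - 21870 + 648) = -414365/(-21830) = -414365*(-1/21830) = 82873/4366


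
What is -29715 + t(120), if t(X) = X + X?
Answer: -29475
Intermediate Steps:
t(X) = 2*X
-29715 + t(120) = -29715 + 2*120 = -29715 + 240 = -29475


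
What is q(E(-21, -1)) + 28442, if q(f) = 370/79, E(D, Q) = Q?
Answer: 2247288/79 ≈ 28447.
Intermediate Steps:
q(f) = 370/79 (q(f) = 370*(1/79) = 370/79)
q(E(-21, -1)) + 28442 = 370/79 + 28442 = 2247288/79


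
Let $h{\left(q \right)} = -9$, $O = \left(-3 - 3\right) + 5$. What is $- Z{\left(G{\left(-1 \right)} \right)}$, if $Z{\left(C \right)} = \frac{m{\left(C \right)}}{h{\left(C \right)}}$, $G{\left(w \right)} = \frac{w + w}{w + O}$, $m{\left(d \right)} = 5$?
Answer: $\frac{5}{9} \approx 0.55556$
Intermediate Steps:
$O = -1$ ($O = -6 + 5 = -1$)
$G{\left(w \right)} = \frac{2 w}{-1 + w}$ ($G{\left(w \right)} = \frac{w + w}{w - 1} = \frac{2 w}{-1 + w}$)
$Z{\left(C \right)} = - \frac{5}{9}$ ($Z{\left(C \right)} = \frac{5}{-9} = 5 \left(- \frac{1}{9}\right) = - \frac{5}{9}$)
$- Z{\left(G{\left(-1 \right)} \right)} = \left(-1\right) \left(- \frac{5}{9}\right) = \frac{5}{9}$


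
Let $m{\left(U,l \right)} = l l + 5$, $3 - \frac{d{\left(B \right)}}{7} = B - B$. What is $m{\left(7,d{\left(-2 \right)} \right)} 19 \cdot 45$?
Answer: $381330$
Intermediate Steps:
$d{\left(B \right)} = 21$ ($d{\left(B \right)} = 21 - 7 \left(B - B\right) = 21 - 0 = 21 + 0 = 21$)
$m{\left(U,l \right)} = 5 + l^{2}$ ($m{\left(U,l \right)} = l^{2} + 5 = 5 + l^{2}$)
$m{\left(7,d{\left(-2 \right)} \right)} 19 \cdot 45 = \left(5 + 21^{2}\right) 19 \cdot 45 = \left(5 + 441\right) 19 \cdot 45 = 446 \cdot 19 \cdot 45 = 8474 \cdot 45 = 381330$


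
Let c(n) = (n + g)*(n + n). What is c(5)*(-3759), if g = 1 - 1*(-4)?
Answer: -375900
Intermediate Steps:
g = 5 (g = 1 + 4 = 5)
c(n) = 2*n*(5 + n) (c(n) = (n + 5)*(n + n) = (5 + n)*(2*n) = 2*n*(5 + n))
c(5)*(-3759) = (2*5*(5 + 5))*(-3759) = (2*5*10)*(-3759) = 100*(-3759) = -375900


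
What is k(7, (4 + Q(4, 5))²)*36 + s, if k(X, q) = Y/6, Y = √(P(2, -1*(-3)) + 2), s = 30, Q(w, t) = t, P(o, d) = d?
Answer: 30 + 6*√5 ≈ 43.416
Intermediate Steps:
Y = √5 (Y = √(-1*(-3) + 2) = √(3 + 2) = √5 ≈ 2.2361)
k(X, q) = √5/6
k(7, (4 + Q(4, 5))²)*36 + s = (√5/6)*36 + 30 = 6*√5 + 30 = 30 + 6*√5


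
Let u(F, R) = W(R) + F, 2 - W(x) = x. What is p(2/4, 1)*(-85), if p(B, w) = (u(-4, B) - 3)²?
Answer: -10285/4 ≈ -2571.3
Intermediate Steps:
W(x) = 2 - x
u(F, R) = 2 + F - R (u(F, R) = (2 - R) + F = 2 + F - R)
p(B, w) = (-5 - B)² (p(B, w) = ((2 - 4 - B) - 3)² = ((-2 - B) - 3)² = (-5 - B)²)
p(2/4, 1)*(-85) = (5 + 2/4)²*(-85) = (5 + 2*(¼))²*(-85) = (5 + ½)²*(-85) = (11/2)²*(-85) = (121/4)*(-85) = -10285/4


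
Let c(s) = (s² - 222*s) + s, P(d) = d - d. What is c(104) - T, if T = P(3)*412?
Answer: -12168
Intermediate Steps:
P(d) = 0
c(s) = s² - 221*s
T = 0 (T = 0*412 = 0)
c(104) - T = 104*(-221 + 104) - 1*0 = 104*(-117) + 0 = -12168 + 0 = -12168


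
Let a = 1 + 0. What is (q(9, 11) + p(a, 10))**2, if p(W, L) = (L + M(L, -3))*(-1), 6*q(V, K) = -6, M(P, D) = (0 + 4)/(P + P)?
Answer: 3136/25 ≈ 125.44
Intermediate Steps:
M(P, D) = 2/P (M(P, D) = 4/((2*P)) = 4*(1/(2*P)) = 2/P)
q(V, K) = -1 (q(V, K) = (1/6)*(-6) = -1)
a = 1
p(W, L) = -L - 2/L (p(W, L) = (L + 2/L)*(-1) = -L - 2/L)
(q(9, 11) + p(a, 10))**2 = (-1 + (-1*10 - 2/10))**2 = (-1 + (-10 - 2*1/10))**2 = (-1 + (-10 - 1/5))**2 = (-1 - 51/5)**2 = (-56/5)**2 = 3136/25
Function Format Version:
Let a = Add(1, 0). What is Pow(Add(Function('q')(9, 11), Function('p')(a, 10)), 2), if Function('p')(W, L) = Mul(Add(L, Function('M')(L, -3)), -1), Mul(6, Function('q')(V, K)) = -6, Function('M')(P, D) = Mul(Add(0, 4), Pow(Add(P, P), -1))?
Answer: Rational(3136, 25) ≈ 125.44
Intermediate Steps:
Function('M')(P, D) = Mul(2, Pow(P, -1)) (Function('M')(P, D) = Mul(4, Pow(Mul(2, P), -1)) = Mul(4, Mul(Rational(1, 2), Pow(P, -1))) = Mul(2, Pow(P, -1)))
Function('q')(V, K) = -1 (Function('q')(V, K) = Mul(Rational(1, 6), -6) = -1)
a = 1
Function('p')(W, L) = Add(Mul(-1, L), Mul(-2, Pow(L, -1))) (Function('p')(W, L) = Mul(Add(L, Mul(2, Pow(L, -1))), -1) = Add(Mul(-1, L), Mul(-2, Pow(L, -1))))
Pow(Add(Function('q')(9, 11), Function('p')(a, 10)), 2) = Pow(Add(-1, Add(Mul(-1, 10), Mul(-2, Pow(10, -1)))), 2) = Pow(Add(-1, Add(-10, Mul(-2, Rational(1, 10)))), 2) = Pow(Add(-1, Add(-10, Rational(-1, 5))), 2) = Pow(Add(-1, Rational(-51, 5)), 2) = Pow(Rational(-56, 5), 2) = Rational(3136, 25)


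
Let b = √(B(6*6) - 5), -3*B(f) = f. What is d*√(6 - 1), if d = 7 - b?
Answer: √5*(7 - I*√17) ≈ 15.652 - 9.2195*I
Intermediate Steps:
B(f) = -f/3
b = I*√17 (b = √(-2*6 - 5) = √(-⅓*36 - 5) = √(-12 - 5) = √(-17) = I*√17 ≈ 4.1231*I)
d = 7 - I*√17 ≈ 7.0 - 4.1231*I
d*√(6 - 1) = (7 - I*√17)*√(6 - 1) = (7 - I*√17)*√5 = √5*(7 - I*√17)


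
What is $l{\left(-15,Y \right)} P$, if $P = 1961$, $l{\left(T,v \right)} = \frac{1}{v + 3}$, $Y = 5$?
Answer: $\frac{1961}{8} \approx 245.13$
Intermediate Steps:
$l{\left(T,v \right)} = \frac{1}{3 + v}$
$l{\left(-15,Y \right)} P = \frac{1}{3 + 5} \cdot 1961 = \frac{1}{8} \cdot 1961 = \frac{1961}{8}$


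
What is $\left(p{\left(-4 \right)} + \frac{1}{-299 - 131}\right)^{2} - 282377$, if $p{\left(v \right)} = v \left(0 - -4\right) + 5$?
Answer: $- \frac{52189124939}{184900} \approx -2.8226 \cdot 10^{5}$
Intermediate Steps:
$p{\left(v \right)} = 5 + 4 v$ ($p{\left(v \right)} = v \left(0 + 4\right) + 5 = v 4 + 5 = 4 v + 5 = 5 + 4 v$)
$\left(p{\left(-4 \right)} + \frac{1}{-299 - 131}\right)^{2} - 282377 = \left(\left(5 + 4 \left(-4\right)\right) + \frac{1}{-299 - 131}\right)^{2} - 282377 = \left(\left(5 - 16\right) + \frac{1}{-430}\right)^{2} - 282377 = \left(-11 - \frac{1}{430}\right)^{2} - 282377 = \left(- \frac{4731}{430}\right)^{2} - 282377 = \frac{22382361}{184900} - 282377 = - \frac{52189124939}{184900}$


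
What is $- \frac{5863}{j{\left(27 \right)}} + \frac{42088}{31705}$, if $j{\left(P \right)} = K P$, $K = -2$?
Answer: $\frac{188159167}{1712070} \approx 109.9$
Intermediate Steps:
$j{\left(P \right)} = - 2 P$
$- \frac{5863}{j{\left(27 \right)}} + \frac{42088}{31705} = - \frac{5863}{\left(-2\right) 27} + \frac{42088}{31705} = - \frac{5863}{-54} + 42088 \cdot \frac{1}{31705} = \left(-5863\right) \left(- \frac{1}{54}\right) + \frac{42088}{31705} = \frac{5863}{54} + \frac{42088}{31705} = \frac{188159167}{1712070}$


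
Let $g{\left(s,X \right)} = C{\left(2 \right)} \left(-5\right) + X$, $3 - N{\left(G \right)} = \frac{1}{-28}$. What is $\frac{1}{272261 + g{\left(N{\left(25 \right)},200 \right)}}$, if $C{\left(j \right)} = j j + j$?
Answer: $\frac{1}{272431} \approx 3.6707 \cdot 10^{-6}$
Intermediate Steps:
$N{\left(G \right)} = \frac{85}{28}$ ($N{\left(G \right)} = 3 - \frac{1}{-28} = 3 - - \frac{1}{28} = 3 + \frac{1}{28} = \frac{85}{28}$)
$C{\left(j \right)} = j + j^{2}$ ($C{\left(j \right)} = j^{2} + j = j + j^{2}$)
$g{\left(s,X \right)} = -30 + X$ ($g{\left(s,X \right)} = 2 \left(1 + 2\right) \left(-5\right) + X = 2 \cdot 3 \left(-5\right) + X = 6 \left(-5\right) + X = -30 + X$)
$\frac{1}{272261 + g{\left(N{\left(25 \right)},200 \right)}} = \frac{1}{272261 + \left(-30 + 200\right)} = \frac{1}{272261 + 170} = \frac{1}{272431}$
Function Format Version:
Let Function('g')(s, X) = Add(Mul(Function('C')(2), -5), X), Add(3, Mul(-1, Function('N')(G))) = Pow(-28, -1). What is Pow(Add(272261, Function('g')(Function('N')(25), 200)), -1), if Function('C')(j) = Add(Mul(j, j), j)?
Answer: Rational(1, 272431) ≈ 3.6707e-6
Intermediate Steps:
Function('N')(G) = Rational(85, 28) (Function('N')(G) = Add(3, Mul(-1, Pow(-28, -1))) = Add(3, Mul(-1, Rational(-1, 28))) = Add(3, Rational(1, 28)) = Rational(85, 28))
Function('C')(j) = Add(j, Pow(j, 2)) (Function('C')(j) = Add(Pow(j, 2), j) = Add(j, Pow(j, 2)))
Function('g')(s, X) = Add(-30, X) (Function('g')(s, X) = Add(Mul(Mul(2, Add(1, 2)), -5), X) = Add(Mul(Mul(2, 3), -5), X) = Add(Mul(6, -5), X) = Add(-30, X))
Pow(Add(272261, Function('g')(Function('N')(25), 200)), -1) = Pow(Add(272261, Add(-30, 200)), -1) = Pow(Add(272261, 170), -1) = Pow(272431, -1) = Rational(1, 272431)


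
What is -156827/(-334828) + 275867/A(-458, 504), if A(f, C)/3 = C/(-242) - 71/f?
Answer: -5118799336323343/107304003300 ≈ -47704.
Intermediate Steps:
A(f, C) = -213/f - 3*C/242 (A(f, C) = 3*(C/(-242) - 71/f) = 3*(C*(-1/242) - 71/f) = 3*(-C/242 - 71/f) = 3*(-71/f - C/242) = -213/f - 3*C/242)
-156827/(-334828) + 275867/A(-458, 504) = -156827/(-334828) + 275867/(-213/(-458) - 3/242*504) = -156827*(-1/334828) + 275867/(-213*(-1/458) - 756/121) = 156827/334828 + 275867/(213/458 - 756/121) = 156827/334828 + 275867/(-320475/55418) = 156827/334828 + 275867*(-55418/320475) = 156827/334828 - 15287997406/320475 = -5118799336323343/107304003300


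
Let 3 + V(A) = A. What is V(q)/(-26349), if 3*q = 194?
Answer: -185/79047 ≈ -0.0023404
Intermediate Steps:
q = 194/3 (q = (1/3)*194 = 194/3 ≈ 64.667)
V(A) = -3 + A
V(q)/(-26349) = (-3 + 194/3)/(-26349) = (185/3)*(-1/26349) = -185/79047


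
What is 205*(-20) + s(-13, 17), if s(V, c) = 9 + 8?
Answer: -4083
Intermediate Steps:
s(V, c) = 17
205*(-20) + s(-13, 17) = 205*(-20) + 17 = -4100 + 17 = -4083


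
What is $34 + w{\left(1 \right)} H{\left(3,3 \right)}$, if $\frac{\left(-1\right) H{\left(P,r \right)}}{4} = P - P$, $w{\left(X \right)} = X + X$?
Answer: $34$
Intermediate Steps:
$w{\left(X \right)} = 2 X$
$H{\left(P,r \right)} = 0$ ($H{\left(P,r \right)} = - 4 \left(P - P\right) = \left(-4\right) 0 = 0$)
$34 + w{\left(1 \right)} H{\left(3,3 \right)} = 34 + 2 \cdot 1 \cdot 0 = 34 + 2 \cdot 0 = 34 + 0 = 34$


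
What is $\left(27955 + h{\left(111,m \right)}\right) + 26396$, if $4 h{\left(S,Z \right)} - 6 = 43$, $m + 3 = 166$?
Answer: $\frac{217453}{4} \approx 54363.0$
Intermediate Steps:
$m = 163$ ($m = -3 + 166 = 163$)
$h{\left(S,Z \right)} = \frac{49}{4}$ ($h{\left(S,Z \right)} = \frac{3}{2} + \frac{1}{4} \cdot 43 = \frac{3}{2} + \frac{43}{4} = \frac{49}{4}$)
$\left(27955 + h{\left(111,m \right)}\right) + 26396 = \left(27955 + \frac{49}{4}\right) + 26396 = \frac{111869}{4} + 26396 = \frac{217453}{4}$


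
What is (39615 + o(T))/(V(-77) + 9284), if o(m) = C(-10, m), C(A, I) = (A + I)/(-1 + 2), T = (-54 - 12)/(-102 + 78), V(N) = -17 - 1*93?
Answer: 158431/36696 ≈ 4.3174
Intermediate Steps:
V(N) = -110 (V(N) = -17 - 93 = -110)
T = 11/4 (T = -66/(-24) = -66*(-1/24) = 11/4 ≈ 2.7500)
C(A, I) = A + I (C(A, I) = (A + I)/1 = (A + I)*1 = A + I)
o(m) = -10 + m
(39615 + o(T))/(V(-77) + 9284) = (39615 + (-10 + 11/4))/(-110 + 9284) = (39615 - 29/4)/9174 = (158431/4)*(1/9174) = 158431/36696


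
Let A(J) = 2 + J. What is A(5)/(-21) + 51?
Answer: 152/3 ≈ 50.667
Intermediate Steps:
A(5)/(-21) + 51 = (2 + 5)/(-21) + 51 = -1/21*7 + 51 = -1/3 + 51 = 152/3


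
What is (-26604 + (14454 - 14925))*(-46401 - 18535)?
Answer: 1758142200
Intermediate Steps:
(-26604 + (14454 - 14925))*(-46401 - 18535) = (-26604 - 471)*(-64936) = -27075*(-64936) = 1758142200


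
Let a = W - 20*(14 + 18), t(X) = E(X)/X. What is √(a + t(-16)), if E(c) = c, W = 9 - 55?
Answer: I*√685 ≈ 26.173*I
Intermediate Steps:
W = -46
t(X) = 1 (t(X) = X/X = 1)
a = -686 (a = -46 - 20*(14 + 18) = -46 - 20*32 = -46 - 640 = -686)
√(a + t(-16)) = √(-686 + 1) = √(-685) = I*√685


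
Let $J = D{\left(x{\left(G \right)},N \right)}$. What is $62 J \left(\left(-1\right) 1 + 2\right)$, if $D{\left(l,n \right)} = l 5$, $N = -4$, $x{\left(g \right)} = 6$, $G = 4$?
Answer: $1860$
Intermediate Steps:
$D{\left(l,n \right)} = 5 l$
$J = 30$ ($J = 5 \cdot 6 = 30$)
$62 J \left(\left(-1\right) 1 + 2\right) = 62 \cdot 30 \left(\left(-1\right) 1 + 2\right) = 1860 \left(-1 + 2\right) = 1860 \cdot 1 = 1860$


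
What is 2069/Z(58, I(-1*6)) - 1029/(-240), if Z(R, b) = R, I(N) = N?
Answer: 92707/2320 ≈ 39.960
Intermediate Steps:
2069/Z(58, I(-1*6)) - 1029/(-240) = 2069/58 - 1029/(-240) = 2069*(1/58) - 1029*(-1/240) = 2069/58 + 343/80 = 92707/2320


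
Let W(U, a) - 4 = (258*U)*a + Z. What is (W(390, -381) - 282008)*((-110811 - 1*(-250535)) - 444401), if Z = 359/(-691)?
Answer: 8130364591229811/691 ≈ 1.1766e+13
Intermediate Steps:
Z = -359/691 (Z = 359*(-1/691) = -359/691 ≈ -0.51954)
W(U, a) = 2405/691 + 258*U*a (W(U, a) = 4 + ((258*U)*a - 359/691) = 4 + (258*U*a - 359/691) = 4 + (-359/691 + 258*U*a) = 2405/691 + 258*U*a)
(W(390, -381) - 282008)*((-110811 - 1*(-250535)) - 444401) = ((2405/691 + 258*390*(-381)) - 282008)*((-110811 - 1*(-250535)) - 444401) = ((2405/691 - 38336220) - 282008)*((-110811 + 250535) - 444401) = (-26490325615/691 - 282008)*(139724 - 444401) = -26685193143/691*(-304677) = 8130364591229811/691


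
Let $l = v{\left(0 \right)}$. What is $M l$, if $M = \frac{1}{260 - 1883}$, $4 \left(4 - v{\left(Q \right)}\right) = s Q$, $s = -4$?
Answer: $- \frac{4}{1623} \approx -0.0024646$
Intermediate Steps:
$v{\left(Q \right)} = 4 + Q$ ($v{\left(Q \right)} = 4 - \frac{\left(-4\right) Q}{4} = 4 + Q$)
$l = 4$ ($l = 4 + 0 = 4$)
$M = - \frac{1}{1623}$ ($M = \frac{1}{-1623} = - \frac{1}{1623} \approx -0.00061614$)
$M l = \left(- \frac{1}{1623}\right) 4 = - \frac{4}{1623}$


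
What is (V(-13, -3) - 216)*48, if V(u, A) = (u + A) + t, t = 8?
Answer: -10752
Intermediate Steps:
V(u, A) = 8 + A + u (V(u, A) = (u + A) + 8 = (A + u) + 8 = 8 + A + u)
(V(-13, -3) - 216)*48 = ((8 - 3 - 13) - 216)*48 = (-8 - 216)*48 = -224*48 = -10752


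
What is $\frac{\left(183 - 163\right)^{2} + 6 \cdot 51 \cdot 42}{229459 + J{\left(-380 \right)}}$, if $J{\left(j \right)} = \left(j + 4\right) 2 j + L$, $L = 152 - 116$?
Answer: $\frac{13252}{515255} \approx 0.025719$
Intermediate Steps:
$L = 36$ ($L = 152 - 116 = 36$)
$J{\left(j \right)} = 36 + j \left(8 + 2 j\right)$ ($J{\left(j \right)} = \left(j + 4\right) 2 j + 36 = \left(4 + j\right) 2 j + 36 = \left(8 + 2 j\right) j + 36 = j \left(8 + 2 j\right) + 36 = 36 + j \left(8 + 2 j\right)$)
$\frac{\left(183 - 163\right)^{2} + 6 \cdot 51 \cdot 42}{229459 + J{\left(-380 \right)}} = \frac{\left(183 - 163\right)^{2} + 6 \cdot 51 \cdot 42}{229459 + \left(36 + 2 \left(-380\right)^{2} + 8 \left(-380\right)\right)} = \frac{20^{2} + 306 \cdot 42}{229459 + \left(36 + 2 \cdot 144400 - 3040\right)} = \frac{400 + 12852}{229459 + \left(36 + 288800 - 3040\right)} = \frac{13252}{229459 + 285796} = \frac{13252}{515255}$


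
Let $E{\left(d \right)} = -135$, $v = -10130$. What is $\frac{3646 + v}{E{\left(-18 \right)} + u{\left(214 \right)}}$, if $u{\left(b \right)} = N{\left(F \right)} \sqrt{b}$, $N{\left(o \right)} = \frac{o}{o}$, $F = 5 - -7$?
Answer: $\frac{875340}{18011} + \frac{6484 \sqrt{214}}{18011} \approx 53.867$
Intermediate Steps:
$F = 12$ ($F = 5 + 7 = 12$)
$N{\left(o \right)} = 1$
$u{\left(b \right)} = \sqrt{b}$ ($u{\left(b \right)} = 1 \sqrt{b} = \sqrt{b}$)
$\frac{3646 + v}{E{\left(-18 \right)} + u{\left(214 \right)}} = \frac{3646 - 10130}{-135 + \sqrt{214}} = - \frac{6484}{-135 + \sqrt{214}}$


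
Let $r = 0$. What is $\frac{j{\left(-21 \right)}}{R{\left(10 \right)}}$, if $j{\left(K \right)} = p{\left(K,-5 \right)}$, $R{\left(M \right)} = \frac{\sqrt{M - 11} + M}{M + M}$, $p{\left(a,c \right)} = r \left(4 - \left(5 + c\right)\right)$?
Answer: $0$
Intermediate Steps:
$p{\left(a,c \right)} = 0$ ($p{\left(a,c \right)} = 0 \left(4 - \left(5 + c\right)\right) = 0 \left(-1 - c\right) = 0$)
$R{\left(M \right)} = \frac{M + \sqrt{-11 + M}}{2 M}$ ($R{\left(M \right)} = \frac{\sqrt{-11 + M} + M}{2 M} = \left(M + \sqrt{-11 + M}\right) \frac{1}{2 M} = \frac{M + \sqrt{-11 + M}}{2 M}$)
$j{\left(K \right)} = 0$
$\frac{j{\left(-21 \right)}}{R{\left(10 \right)}} = \frac{0}{\frac{1}{2} \cdot \frac{1}{10} \left(10 + \sqrt{-11 + 10}\right)} = \frac{0}{\frac{1}{2} \cdot \frac{1}{10} \left(10 + \sqrt{-1}\right)} = \frac{0}{\frac{1}{2} \cdot \frac{1}{10} \left(10 + i\right)} = \frac{0}{\frac{1}{2} + \frac{i}{20}} = 0 \frac{400 \left(\frac{1}{2} - \frac{i}{20}\right)}{101} = 0$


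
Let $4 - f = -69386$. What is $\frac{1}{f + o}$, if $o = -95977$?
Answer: $- \frac{1}{26587} \approx -3.7612 \cdot 10^{-5}$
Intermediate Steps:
$f = 69390$ ($f = 4 - -69386 = 4 + 69386 = 69390$)
$\frac{1}{f + o} = \frac{1}{69390 - 95977} = \frac{1}{-26587} = - \frac{1}{26587}$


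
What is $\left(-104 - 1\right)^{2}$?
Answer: $11025$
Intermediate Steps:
$\left(-104 - 1\right)^{2} = \left(-105\right)^{2} = 11025$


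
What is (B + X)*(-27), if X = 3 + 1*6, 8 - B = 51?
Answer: 918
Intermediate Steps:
B = -43 (B = 8 - 1*51 = 8 - 51 = -43)
X = 9 (X = 3 + 6 = 9)
(B + X)*(-27) = (-43 + 9)*(-27) = -34*(-27) = 918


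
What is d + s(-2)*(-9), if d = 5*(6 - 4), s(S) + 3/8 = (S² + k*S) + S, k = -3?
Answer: -469/8 ≈ -58.625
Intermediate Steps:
s(S) = -3/8 + S² - 2*S (s(S) = -3/8 + ((S² - 3*S) + S) = -3/8 + (S² - 2*S) = -3/8 + S² - 2*S)
d = 10 (d = 5*2 = 10)
d + s(-2)*(-9) = 10 + (-3/8 + (-2)² - 2*(-2))*(-9) = 10 + (-3/8 + 4 + 4)*(-9) = 10 + (61/8)*(-9) = 10 - 549/8 = -469/8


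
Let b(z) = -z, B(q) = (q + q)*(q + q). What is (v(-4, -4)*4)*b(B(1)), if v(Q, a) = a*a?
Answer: -256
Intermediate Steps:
B(q) = 4*q**2 (B(q) = (2*q)*(2*q) = 4*q**2)
v(Q, a) = a**2
(v(-4, -4)*4)*b(B(1)) = ((-4)**2*4)*(-4*1**2) = (16*4)*(-4) = 64*(-1*4) = 64*(-4) = -256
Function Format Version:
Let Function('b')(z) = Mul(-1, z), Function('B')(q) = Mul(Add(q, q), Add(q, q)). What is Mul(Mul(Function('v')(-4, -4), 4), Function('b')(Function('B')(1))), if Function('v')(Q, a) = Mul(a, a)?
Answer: -256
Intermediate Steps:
Function('B')(q) = Mul(4, Pow(q, 2)) (Function('B')(q) = Mul(Mul(2, q), Mul(2, q)) = Mul(4, Pow(q, 2)))
Function('v')(Q, a) = Pow(a, 2)
Mul(Mul(Function('v')(-4, -4), 4), Function('b')(Function('B')(1))) = Mul(Mul(Pow(-4, 2), 4), Mul(-1, Mul(4, Pow(1, 2)))) = Mul(Mul(16, 4), Mul(-1, Mul(4, 1))) = Mul(64, Mul(-1, 4)) = Mul(64, -4) = -256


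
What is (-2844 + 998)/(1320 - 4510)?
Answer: 923/1595 ≈ 0.57868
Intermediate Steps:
(-2844 + 998)/(1320 - 4510) = -1846/(-3190) = -1846*(-1/3190) = 923/1595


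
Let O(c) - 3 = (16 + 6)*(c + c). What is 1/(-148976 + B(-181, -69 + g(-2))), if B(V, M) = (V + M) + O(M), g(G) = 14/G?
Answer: -1/152574 ≈ -6.5542e-6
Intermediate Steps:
O(c) = 3 + 44*c (O(c) = 3 + (16 + 6)*(c + c) = 3 + 22*(2*c) = 3 + 44*c)
B(V, M) = 3 + V + 45*M (B(V, M) = (V + M) + (3 + 44*M) = (M + V) + (3 + 44*M) = 3 + V + 45*M)
1/(-148976 + B(-181, -69 + g(-2))) = 1/(-148976 + (3 - 181 + 45*(-69 + 14/(-2)))) = 1/(-148976 + (3 - 181 + 45*(-69 + 14*(-1/2)))) = 1/(-148976 + (3 - 181 + 45*(-69 - 7))) = 1/(-148976 + (3 - 181 + 45*(-76))) = 1/(-148976 + (3 - 181 - 3420)) = 1/(-148976 - 3598) = 1/(-152574) = -1/152574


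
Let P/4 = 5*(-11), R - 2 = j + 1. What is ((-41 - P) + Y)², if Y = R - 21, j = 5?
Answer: 27556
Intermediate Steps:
R = 8 (R = 2 + (5 + 1) = 2 + 6 = 8)
Y = -13 (Y = 8 - 21 = -13)
P = -220 (P = 4*(5*(-11)) = 4*(-55) = -220)
((-41 - P) + Y)² = ((-41 - 1*(-220)) - 13)² = ((-41 + 220) - 13)² = (179 - 13)² = 166² = 27556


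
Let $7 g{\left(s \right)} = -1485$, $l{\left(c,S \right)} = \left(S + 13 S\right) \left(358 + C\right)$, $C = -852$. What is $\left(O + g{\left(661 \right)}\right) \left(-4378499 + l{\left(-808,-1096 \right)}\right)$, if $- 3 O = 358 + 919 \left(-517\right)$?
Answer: $\frac{3541749753100}{7} \approx 5.0596 \cdot 10^{11}$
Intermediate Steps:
$O = 158255$ ($O = - \frac{358 + 919 \left(-517\right)}{3} = - \frac{358 - 475123}{3} = \left(- \frac{1}{3}\right) \left(-474765\right) = 158255$)
$l{\left(c,S \right)} = - 6916 S$ ($l{\left(c,S \right)} = \left(S + 13 S\right) \left(358 - 852\right) = 14 S \left(-494\right) = - 6916 S$)
$g{\left(s \right)} = - \frac{1485}{7}$ ($g{\left(s \right)} = \frac{1}{7} \left(-1485\right) = - \frac{1485}{7}$)
$\left(O + g{\left(661 \right)}\right) \left(-4378499 + l{\left(-808,-1096 \right)}\right) = \left(158255 - \frac{1485}{7}\right) \left(-4378499 - -7579936\right) = \frac{1106300 \left(-4378499 + 7579936\right)}{7} = \frac{1106300}{7} \cdot 3201437 = \frac{3541749753100}{7}$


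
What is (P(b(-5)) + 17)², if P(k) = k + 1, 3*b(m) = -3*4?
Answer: 196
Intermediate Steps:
b(m) = -4 (b(m) = (-3*4)/3 = (⅓)*(-12) = -4)
P(k) = 1 + k
(P(b(-5)) + 17)² = ((1 - 4) + 17)² = (-3 + 17)² = 14² = 196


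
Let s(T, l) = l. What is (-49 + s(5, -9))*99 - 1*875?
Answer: -6617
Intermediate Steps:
(-49 + s(5, -9))*99 - 1*875 = (-49 - 9)*99 - 1*875 = -58*99 - 875 = -5742 - 875 = -6617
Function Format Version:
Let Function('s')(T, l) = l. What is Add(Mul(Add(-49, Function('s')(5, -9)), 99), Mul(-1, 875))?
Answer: -6617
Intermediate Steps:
Add(Mul(Add(-49, Function('s')(5, -9)), 99), Mul(-1, 875)) = Add(Mul(Add(-49, -9), 99), Mul(-1, 875)) = Add(Mul(-58, 99), -875) = Add(-5742, -875) = -6617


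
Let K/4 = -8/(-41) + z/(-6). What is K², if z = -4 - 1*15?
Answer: 2735716/15129 ≈ 180.83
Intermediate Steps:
z = -19 (z = -4 - 15 = -19)
K = 1654/123 (K = 4*(-8/(-41) - 19/(-6)) = 4*(-8*(-1/41) - 19*(-⅙)) = 4*(8/41 + 19/6) = 4*(827/246) = 1654/123 ≈ 13.447)
K² = (1654/123)² = 2735716/15129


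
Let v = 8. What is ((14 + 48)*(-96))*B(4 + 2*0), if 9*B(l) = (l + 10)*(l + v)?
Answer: -111104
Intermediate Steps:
B(l) = (8 + l)*(10 + l)/9 (B(l) = ((l + 10)*(l + 8))/9 = ((10 + l)*(8 + l))/9 = ((8 + l)*(10 + l))/9 = (8 + l)*(10 + l)/9)
((14 + 48)*(-96))*B(4 + 2*0) = ((14 + 48)*(-96))*(80/9 + 2*(4 + 2*0) + (4 + 2*0)²/9) = (62*(-96))*(80/9 + 2*(4 + 0) + (4 + 0)²/9) = -5952*(80/9 + 2*4 + (⅑)*4²) = -5952*(80/9 + 8 + (⅑)*16) = -5952*(80/9 + 8 + 16/9) = -5952*56/3 = -111104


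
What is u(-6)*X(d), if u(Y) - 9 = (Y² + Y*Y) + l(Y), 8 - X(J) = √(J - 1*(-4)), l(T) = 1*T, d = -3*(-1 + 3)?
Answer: 600 - 75*I*√2 ≈ 600.0 - 106.07*I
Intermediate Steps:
d = -6 (d = -3*2 = -6)
l(T) = T
X(J) = 8 - √(4 + J) (X(J) = 8 - √(J - 1*(-4)) = 8 - √(J + 4) = 8 - √(4 + J))
u(Y) = 9 + Y + 2*Y² (u(Y) = 9 + ((Y² + Y*Y) + Y) = 9 + ((Y² + Y²) + Y) = 9 + (2*Y² + Y) = 9 + (Y + 2*Y²) = 9 + Y + 2*Y²)
u(-6)*X(d) = (9 - 6 + 2*(-6)²)*(8 - √(4 - 6)) = (9 - 6 + 2*36)*(8 - √(-2)) = (9 - 6 + 72)*(8 - I*√2) = 75*(8 - I*√2) = 600 - 75*I*√2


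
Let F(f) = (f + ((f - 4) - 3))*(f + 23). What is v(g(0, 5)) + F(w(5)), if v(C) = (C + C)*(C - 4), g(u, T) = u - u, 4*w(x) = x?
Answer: -873/8 ≈ -109.13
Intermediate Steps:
w(x) = x/4
F(f) = (-7 + 2*f)*(23 + f) (F(f) = (f + ((-4 + f) - 3))*(23 + f) = (f + (-7 + f))*(23 + f) = (-7 + 2*f)*(23 + f))
g(u, T) = 0
v(C) = 2*C*(-4 + C) (v(C) = (2*C)*(-4 + C) = 2*C*(-4 + C))
v(g(0, 5)) + F(w(5)) = 2*0*(-4 + 0) + (-161 + 2*((¼)*5)² + 39*((¼)*5)) = 2*0*(-4) + (-161 + 2*(5/4)² + 39*(5/4)) = 0 + (-161 + 2*(25/16) + 195/4) = 0 + (-161 + 25/8 + 195/4) = 0 - 873/8 = -873/8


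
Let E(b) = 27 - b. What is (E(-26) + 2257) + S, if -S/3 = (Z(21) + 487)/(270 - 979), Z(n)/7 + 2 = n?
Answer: 1639650/709 ≈ 2312.6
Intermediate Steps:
Z(n) = -14 + 7*n
S = 1860/709 (S = -3*((-14 + 7*21) + 487)/(270 - 979) = -3*((-14 + 147) + 487)/(-709) = -3*(133 + 487)*(-1)/709 = -1860*(-1)/709 = -3*(-620/709) = 1860/709 ≈ 2.6234)
(E(-26) + 2257) + S = ((27 - 1*(-26)) + 2257) + 1860/709 = ((27 + 26) + 2257) + 1860/709 = (53 + 2257) + 1860/709 = 2310 + 1860/709 = 1639650/709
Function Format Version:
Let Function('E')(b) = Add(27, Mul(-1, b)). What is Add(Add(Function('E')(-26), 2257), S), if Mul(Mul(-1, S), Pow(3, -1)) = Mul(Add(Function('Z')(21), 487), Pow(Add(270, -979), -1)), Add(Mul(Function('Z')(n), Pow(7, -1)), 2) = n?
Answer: Rational(1639650, 709) ≈ 2312.6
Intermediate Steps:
Function('Z')(n) = Add(-14, Mul(7, n))
S = Rational(1860, 709) (S = Mul(-3, Mul(Add(Add(-14, Mul(7, 21)), 487), Pow(Add(270, -979), -1))) = Mul(-3, Mul(Add(Add(-14, 147), 487), Pow(-709, -1))) = Mul(-3, Mul(Add(133, 487), Rational(-1, 709))) = Mul(-3, Mul(620, Rational(-1, 709))) = Mul(-3, Rational(-620, 709)) = Rational(1860, 709) ≈ 2.6234)
Add(Add(Function('E')(-26), 2257), S) = Add(Add(Add(27, Mul(-1, -26)), 2257), Rational(1860, 709)) = Add(Add(Add(27, 26), 2257), Rational(1860, 709)) = Add(Add(53, 2257), Rational(1860, 709)) = Add(2310, Rational(1860, 709)) = Rational(1639650, 709)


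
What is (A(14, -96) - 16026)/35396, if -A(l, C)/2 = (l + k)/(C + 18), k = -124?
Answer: -156281/345111 ≈ -0.45284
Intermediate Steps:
A(l, C) = -2*(-124 + l)/(18 + C) (A(l, C) = -2*(l - 124)/(C + 18) = -2*(-124 + l)/(18 + C))
(A(14, -96) - 16026)/35396 = (2*(124 - 1*14)/(18 - 96) - 16026)/35396 = (2*(124 - 14)/(-78) - 16026)*(1/35396) = (2*(-1/78)*110 - 16026)*(1/35396) = (-110/39 - 16026)*(1/35396) = -625124/39*1/35396 = -156281/345111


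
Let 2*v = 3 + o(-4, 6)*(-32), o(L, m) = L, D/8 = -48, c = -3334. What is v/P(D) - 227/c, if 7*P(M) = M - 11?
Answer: -719487/658465 ≈ -1.0927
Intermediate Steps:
D = -384 (D = 8*(-48) = -384)
P(M) = -11/7 + M/7 (P(M) = (M - 11)/7 = (-11 + M)/7 = -11/7 + M/7)
v = 131/2 (v = (3 - 4*(-32))/2 = (3 + 128)/2 = (½)*131 = 131/2 ≈ 65.500)
v/P(D) - 227/c = 131/(2*(-11/7 + (⅐)*(-384))) - 227/(-3334) = 131/(2*(-11/7 - 384/7)) - 227*(-1/3334) = 131/(2*(-395/7)) + 227/3334 = (131/2)*(-7/395) + 227/3334 = -917/790 + 227/3334 = -719487/658465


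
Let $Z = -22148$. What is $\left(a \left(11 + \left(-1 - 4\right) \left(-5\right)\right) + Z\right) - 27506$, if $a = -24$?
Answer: $-50518$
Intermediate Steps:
$\left(a \left(11 + \left(-1 - 4\right) \left(-5\right)\right) + Z\right) - 27506 = \left(- 24 \left(11 + \left(-1 - 4\right) \left(-5\right)\right) - 22148\right) - 27506 = \left(- 24 \left(11 - -25\right) - 22148\right) - 27506 = \left(- 24 \left(11 + 25\right) - 22148\right) - 27506 = \left(\left(-24\right) 36 - 22148\right) - 27506 = \left(-864 - 22148\right) - 27506 = -23012 - 27506 = -50518$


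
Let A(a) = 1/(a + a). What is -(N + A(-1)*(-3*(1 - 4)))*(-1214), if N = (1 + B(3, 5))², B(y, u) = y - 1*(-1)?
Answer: 24887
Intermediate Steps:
B(y, u) = 1 + y (B(y, u) = y + 1 = 1 + y)
A(a) = 1/(2*a)
N = 25 (N = (1 + (1 + 3))² = (1 + 4)² = 5² = 25)
-(N + A(-1)*(-3*(1 - 4)))*(-1214) = -(25 + ((½)/(-1))*(-3*(1 - 4)))*(-1214) = -(25 + ((½)*(-1))*(-3*(-3)))*(-1214) = -(25 - ½*9)*(-1214) = -(25 - 9/2)*(-1214) = -41*(-1214)/2 = -1*(-24887) = 24887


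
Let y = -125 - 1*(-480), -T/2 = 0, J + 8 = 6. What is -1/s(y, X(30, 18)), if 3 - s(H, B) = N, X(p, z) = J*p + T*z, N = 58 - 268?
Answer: -1/213 ≈ -0.0046948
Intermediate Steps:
J = -2 (J = -8 + 6 = -2)
T = 0 (T = -2*0 = 0)
N = -210
X(p, z) = -2*p (X(p, z) = -2*p + 0*z = -2*p + 0 = -2*p)
y = 355 (y = -125 + 480 = 355)
s(H, B) = 213 (s(H, B) = 3 - 1*(-210) = 3 + 210 = 213)
-1/s(y, X(30, 18)) = -1/213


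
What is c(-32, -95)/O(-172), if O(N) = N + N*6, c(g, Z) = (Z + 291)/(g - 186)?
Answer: 7/9374 ≈ 0.00074675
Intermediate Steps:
c(g, Z) = (291 + Z)/(-186 + g)
O(N) = 7*N (O(N) = N + 6*N = 7*N)
c(-32, -95)/O(-172) = ((291 - 95)/(-186 - 32))/((7*(-172))) = (196/(-218))/(-1204) = -1/218*196*(-1/1204) = -98/109*(-1/1204) = 7/9374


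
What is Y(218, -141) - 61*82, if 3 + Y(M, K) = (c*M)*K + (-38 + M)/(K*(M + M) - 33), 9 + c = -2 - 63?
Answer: 46533752261/20503 ≈ 2.2696e+6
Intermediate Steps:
c = -74 (c = -9 + (-2 - 63) = -9 - 65 = -74)
Y(M, K) = -3 + (-38 + M)/(-33 + 2*K*M) - 74*K*M (Y(M, K) = -3 + ((-74*M)*K + (-38 + M)/(K*(M + M) - 33)) = -3 + (-74*K*M + (-38 + M)/(K*(2*M) - 33)) = -3 + (-74*K*M + (-38 + M)/(2*K*M - 33)) = -3 + (-74*K*M + (-38 + M)/(-33 + 2*K*M)) = -3 + ((-38 + M)/(-33 + 2*K*M) - 74*K*M) = -3 + (-38 + M)/(-33 + 2*K*M) - 74*K*M)
Y(218, -141) - 61*82 = (61 + 218 - 148*(-141)²*218² + 2436*(-141)*218)/(-33 + 2*(-141)*218) - 61*82 = (61 + 218 - 148*19881*47524 - 74877768)/(-33 - 61476) - 5002 = (61 + 218 - 139834047312 - 74877768)/(-61509) - 5002 = -1/61509*(-139908924801) - 5002 = 46636308267/20503 - 5002 = 46533752261/20503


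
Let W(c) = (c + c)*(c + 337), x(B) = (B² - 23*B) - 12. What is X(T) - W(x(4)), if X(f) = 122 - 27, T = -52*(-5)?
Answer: 43919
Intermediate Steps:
x(B) = -12 + B² - 23*B
T = 260
X(f) = 95
W(c) = 2*c*(337 + c) (W(c) = (2*c)*(337 + c) = 2*c*(337 + c))
X(T) - W(x(4)) = 95 - 2*(-12 + 4² - 23*4)*(337 + (-12 + 4² - 23*4)) = 95 - 2*(-12 + 16 - 92)*(337 + (-12 + 16 - 92)) = 95 - 2*(-88)*(337 - 88) = 95 - 2*(-88)*249 = 95 - 1*(-43824) = 95 + 43824 = 43919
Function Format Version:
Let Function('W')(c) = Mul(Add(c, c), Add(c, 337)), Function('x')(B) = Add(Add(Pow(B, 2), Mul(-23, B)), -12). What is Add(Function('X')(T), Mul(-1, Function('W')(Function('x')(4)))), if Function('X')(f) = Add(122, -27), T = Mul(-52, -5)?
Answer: 43919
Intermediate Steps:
Function('x')(B) = Add(-12, Pow(B, 2), Mul(-23, B))
T = 260
Function('X')(f) = 95
Function('W')(c) = Mul(2, c, Add(337, c)) (Function('W')(c) = Mul(Mul(2, c), Add(337, c)) = Mul(2, c, Add(337, c)))
Add(Function('X')(T), Mul(-1, Function('W')(Function('x')(4)))) = Add(95, Mul(-1, Mul(2, Add(-12, Pow(4, 2), Mul(-23, 4)), Add(337, Add(-12, Pow(4, 2), Mul(-23, 4)))))) = Add(95, Mul(-1, Mul(2, Add(-12, 16, -92), Add(337, Add(-12, 16, -92))))) = Add(95, Mul(-1, Mul(2, -88, Add(337, -88)))) = Add(95, Mul(-1, Mul(2, -88, 249))) = Add(95, Mul(-1, -43824)) = Add(95, 43824) = 43919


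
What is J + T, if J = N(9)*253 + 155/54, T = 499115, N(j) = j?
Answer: 27075323/54 ≈ 5.0140e+5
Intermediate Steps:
J = 123113/54 (J = 9*253 + 155/54 = 2277 + 155*(1/54) = 2277 + 155/54 = 123113/54 ≈ 2279.9)
J + T = 123113/54 + 499115 = 27075323/54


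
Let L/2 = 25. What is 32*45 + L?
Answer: 1490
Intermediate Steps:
L = 50 (L = 2*25 = 50)
32*45 + L = 32*45 + 50 = 1440 + 50 = 1490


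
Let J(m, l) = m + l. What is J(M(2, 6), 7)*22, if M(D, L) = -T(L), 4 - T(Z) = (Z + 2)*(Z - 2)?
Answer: 770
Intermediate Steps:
T(Z) = 4 - (-2 + Z)*(2 + Z) (T(Z) = 4 - (Z + 2)*(Z - 2) = 4 - (2 + Z)*(-2 + Z) = 4 - (-2 + Z)*(2 + Z))
M(D, L) = -8 + L**2 (M(D, L) = -(8 - L**2) = -8 + L**2)
J(m, l) = l + m
J(M(2, 6), 7)*22 = (7 + (-8 + 6**2))*22 = (7 + (-8 + 36))*22 = (7 + 28)*22 = 35*22 = 770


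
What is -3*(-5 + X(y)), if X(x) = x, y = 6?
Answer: -3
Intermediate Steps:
-3*(-5 + X(y)) = -3*(-5 + 6) = -3*1 = -3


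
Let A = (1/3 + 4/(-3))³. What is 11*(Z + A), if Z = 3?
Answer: 22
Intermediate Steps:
A = -1 (A = (1*(⅓) + 4*(-⅓))³ = (⅓ - 4/3)³ = (-1)³ = -1)
11*(Z + A) = 11*(3 - 1) = 11*2 = 22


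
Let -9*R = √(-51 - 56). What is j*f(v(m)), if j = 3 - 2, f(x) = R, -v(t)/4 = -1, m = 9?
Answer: -I*√107/9 ≈ -1.1493*I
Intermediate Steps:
v(t) = 4 (v(t) = -4*(-1) = 4)
R = -I*√107/9 (R = -√(-51 - 56)/9 = -I*√107/9 ≈ -1.1493*I)
f(x) = -I*√107/9
j = 1
j*f(v(m)) = 1*(-I*√107/9) = -I*√107/9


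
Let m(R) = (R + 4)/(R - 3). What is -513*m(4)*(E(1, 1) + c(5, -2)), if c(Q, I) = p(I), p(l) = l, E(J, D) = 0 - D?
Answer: 12312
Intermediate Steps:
E(J, D) = -D
c(Q, I) = I
m(R) = (4 + R)/(-3 + R)
-513*m(4)*(E(1, 1) + c(5, -2)) = -513*(4 + 4)/(-3 + 4)*(-1*1 - 2) = -513*8/1*(-1 - 2) = -513*1*8*(-3) = -4104*(-3) = -513*(-24) = 12312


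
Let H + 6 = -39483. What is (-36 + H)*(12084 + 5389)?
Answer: -690620325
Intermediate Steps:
H = -39489 (H = -6 - 39483 = -39489)
(-36 + H)*(12084 + 5389) = (-36 - 39489)*(12084 + 5389) = -39525*17473 = -690620325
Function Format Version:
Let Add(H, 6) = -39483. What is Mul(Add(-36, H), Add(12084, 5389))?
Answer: -690620325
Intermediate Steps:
H = -39489 (H = Add(-6, -39483) = -39489)
Mul(Add(-36, H), Add(12084, 5389)) = Mul(Add(-36, -39489), Add(12084, 5389)) = Mul(-39525, 17473) = -690620325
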